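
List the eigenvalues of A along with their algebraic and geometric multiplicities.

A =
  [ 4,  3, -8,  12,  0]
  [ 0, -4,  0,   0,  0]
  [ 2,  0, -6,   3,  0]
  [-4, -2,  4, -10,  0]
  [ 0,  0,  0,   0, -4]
λ = -4: alg = 5, geom = 3

Step 1 — factor the characteristic polynomial to read off the algebraic multiplicities:
  χ_A(x) = (x + 4)^5

Step 2 — compute geometric multiplicities via the rank-nullity identity g(λ) = n − rank(A − λI):
  rank(A − (-4)·I) = 2, so dim ker(A − (-4)·I) = n − 2 = 3

Summary:
  λ = -4: algebraic multiplicity = 5, geometric multiplicity = 3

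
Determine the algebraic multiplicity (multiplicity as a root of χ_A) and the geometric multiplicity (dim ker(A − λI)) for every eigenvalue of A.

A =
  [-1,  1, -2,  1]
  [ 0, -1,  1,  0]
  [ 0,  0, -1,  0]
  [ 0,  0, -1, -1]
λ = -1: alg = 4, geom = 2

Step 1 — factor the characteristic polynomial to read off the algebraic multiplicities:
  χ_A(x) = (x + 1)^4

Step 2 — compute geometric multiplicities via the rank-nullity identity g(λ) = n − rank(A − λI):
  rank(A − (-1)·I) = 2, so dim ker(A − (-1)·I) = n − 2 = 2

Summary:
  λ = -1: algebraic multiplicity = 4, geometric multiplicity = 2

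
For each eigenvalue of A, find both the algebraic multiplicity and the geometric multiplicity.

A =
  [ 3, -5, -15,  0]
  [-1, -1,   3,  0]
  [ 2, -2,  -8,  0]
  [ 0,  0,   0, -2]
λ = -2: alg = 4, geom = 3

Step 1 — factor the characteristic polynomial to read off the algebraic multiplicities:
  χ_A(x) = (x + 2)^4

Step 2 — compute geometric multiplicities via the rank-nullity identity g(λ) = n − rank(A − λI):
  rank(A − (-2)·I) = 1, so dim ker(A − (-2)·I) = n − 1 = 3

Summary:
  λ = -2: algebraic multiplicity = 4, geometric multiplicity = 3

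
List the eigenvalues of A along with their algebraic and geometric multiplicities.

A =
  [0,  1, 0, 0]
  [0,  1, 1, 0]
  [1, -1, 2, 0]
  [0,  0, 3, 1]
λ = 1: alg = 4, geom = 2

Step 1 — factor the characteristic polynomial to read off the algebraic multiplicities:
  χ_A(x) = (x - 1)^4

Step 2 — compute geometric multiplicities via the rank-nullity identity g(λ) = n − rank(A − λI):
  rank(A − (1)·I) = 2, so dim ker(A − (1)·I) = n − 2 = 2

Summary:
  λ = 1: algebraic multiplicity = 4, geometric multiplicity = 2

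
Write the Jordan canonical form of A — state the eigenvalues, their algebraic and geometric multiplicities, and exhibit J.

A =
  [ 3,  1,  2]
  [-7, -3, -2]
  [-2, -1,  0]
J_3(0)

The characteristic polynomial is
  det(x·I − A) = x^3

Eigenvalues and multiplicities (the geometric multiplicity of λ is n − rank(A − λI), which equals the number of Jordan blocks for λ):
  λ = 0: algebraic multiplicity = 3, geometric multiplicity = 1

Determining the block sizes for each eigenvalue:
  λ = 0: one block (gm = 1), so the single block has size am = 3 → block sizes [3]

Assembling the blocks gives a Jordan form
J =
  [0, 1, 0]
  [0, 0, 1]
  [0, 0, 0]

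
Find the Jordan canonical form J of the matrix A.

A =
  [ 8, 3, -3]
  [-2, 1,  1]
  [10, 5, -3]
J_2(2) ⊕ J_1(2)

The characteristic polynomial is
  det(x·I − A) = x^3 - 6*x^2 + 12*x - 8 = (x - 2)^3

Eigenvalues and multiplicities (the geometric multiplicity of λ is n − rank(A − λI), which equals the number of Jordan blocks for λ):
  λ = 2: algebraic multiplicity = 3, geometric multiplicity = 2

Determining the block sizes for each eigenvalue:
  λ = 2: 2 blocks summing to 3 forces exactly one block of size 2 and the rest size 1 → block sizes [2, 1]

Assembling the blocks gives a Jordan form
J =
  [2, 1, 0]
  [0, 2, 0]
  [0, 0, 2]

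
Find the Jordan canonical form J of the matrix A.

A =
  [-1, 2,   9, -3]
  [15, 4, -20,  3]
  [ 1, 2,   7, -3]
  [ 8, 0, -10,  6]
J_1(-2) ⊕ J_3(6)

The characteristic polynomial is
  det(x·I − A) = x^4 - 16*x^3 + 72*x^2 - 432 = (x - 6)^3*(x + 2)

Eigenvalues and multiplicities (the geometric multiplicity of λ is n − rank(A − λI), which equals the number of Jordan blocks for λ):
  λ = -2: algebraic multiplicity = 1, geometric multiplicity = 1
  λ = 6: algebraic multiplicity = 3, geometric multiplicity = 1

Determining the block sizes for each eigenvalue:
  λ = -2: one block (gm = 1), so the single block has size am = 1 → block sizes [1]
  λ = 6: one block (gm = 1), so the single block has size am = 3 → block sizes [3]

Assembling the blocks gives a Jordan form
J =
  [-2, 0, 0, 0]
  [ 0, 6, 1, 0]
  [ 0, 0, 6, 1]
  [ 0, 0, 0, 6]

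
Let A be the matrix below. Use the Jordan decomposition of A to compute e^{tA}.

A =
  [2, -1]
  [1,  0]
e^{tA} =
  [t*exp(t) + exp(t), -t*exp(t)]
  [t*exp(t), -t*exp(t) + exp(t)]

Strategy: write A = P · J · P⁻¹ where J is a Jordan canonical form, so e^{tA} = P · e^{tJ} · P⁻¹, and e^{tJ} can be computed block-by-block.

A has Jordan form
J =
  [1, 1]
  [0, 1]
(up to reordering of blocks).

Per-block formulas:
  For a 2×2 Jordan block J_2(1): exp(t · J_2(1)) = e^(1t)·(I + t·N), where N is the 2×2 nilpotent shift.

After assembling e^{tJ} and conjugating by P, we get:

e^{tA} =
  [t*exp(t) + exp(t), -t*exp(t)]
  [t*exp(t), -t*exp(t) + exp(t)]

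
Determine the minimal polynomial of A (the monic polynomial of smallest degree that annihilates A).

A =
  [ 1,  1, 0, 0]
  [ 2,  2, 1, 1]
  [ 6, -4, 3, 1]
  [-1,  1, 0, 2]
x^3 - 6*x^2 + 12*x - 8

The characteristic polynomial is χ_A(x) = (x - 2)^4, so the eigenvalues are known. The minimal polynomial is
  m_A(x) = Π_λ (x − λ)^{k_λ}
where k_λ is the size of the *largest* Jordan block for λ (equivalently, the smallest k with (A − λI)^k v = 0 for every generalised eigenvector v of λ).

  λ = 2: largest Jordan block has size 3, contributing (x − 2)^3

So m_A(x) = (x - 2)^3 = x^3 - 6*x^2 + 12*x - 8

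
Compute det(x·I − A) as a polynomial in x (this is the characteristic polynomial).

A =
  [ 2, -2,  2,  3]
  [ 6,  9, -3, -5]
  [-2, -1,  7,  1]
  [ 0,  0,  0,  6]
x^4 - 24*x^3 + 216*x^2 - 864*x + 1296

Expanding det(x·I − A) (e.g. by cofactor expansion or by noting that A is similar to its Jordan form J, which has the same characteristic polynomial as A) gives
  χ_A(x) = x^4 - 24*x^3 + 216*x^2 - 864*x + 1296
which factors as (x - 6)^4. The eigenvalues (with algebraic multiplicities) are λ = 6 with multiplicity 4.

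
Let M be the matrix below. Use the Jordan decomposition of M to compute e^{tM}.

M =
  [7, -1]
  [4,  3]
e^{tM} =
  [2*t*exp(5*t) + exp(5*t), -t*exp(5*t)]
  [4*t*exp(5*t), -2*t*exp(5*t) + exp(5*t)]

Strategy: write M = P · J · P⁻¹ where J is a Jordan canonical form, so e^{tM} = P · e^{tJ} · P⁻¹, and e^{tJ} can be computed block-by-block.

M has Jordan form
J =
  [5, 1]
  [0, 5]
(up to reordering of blocks).

Per-block formulas:
  For a 2×2 Jordan block J_2(5): exp(t · J_2(5)) = e^(5t)·(I + t·N), where N is the 2×2 nilpotent shift.

After assembling e^{tJ} and conjugating by P, we get:

e^{tM} =
  [2*t*exp(5*t) + exp(5*t), -t*exp(5*t)]
  [4*t*exp(5*t), -2*t*exp(5*t) + exp(5*t)]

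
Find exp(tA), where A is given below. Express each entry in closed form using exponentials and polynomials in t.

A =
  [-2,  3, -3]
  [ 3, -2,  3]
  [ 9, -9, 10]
e^{tA} =
  [-exp(4*t) + 2*exp(t), exp(4*t) - exp(t), -exp(4*t) + exp(t)]
  [exp(4*t) - exp(t), -exp(4*t) + 2*exp(t), exp(4*t) - exp(t)]
  [3*exp(4*t) - 3*exp(t), -3*exp(4*t) + 3*exp(t), 3*exp(4*t) - 2*exp(t)]

Strategy: write A = P · J · P⁻¹ where J is a Jordan canonical form, so e^{tA} = P · e^{tJ} · P⁻¹, and e^{tJ} can be computed block-by-block.

A has Jordan form
J =
  [1, 0, 0]
  [0, 1, 0]
  [0, 0, 4]
(up to reordering of blocks).

Per-block formulas:
  For a 1×1 block at λ = 1: exp(t · [1]) = [e^(1t)].
  For a 1×1 block at λ = 4: exp(t · [4]) = [e^(4t)].

After assembling e^{tJ} and conjugating by P, we get:

e^{tA} =
  [-exp(4*t) + 2*exp(t), exp(4*t) - exp(t), -exp(4*t) + exp(t)]
  [exp(4*t) - exp(t), -exp(4*t) + 2*exp(t), exp(4*t) - exp(t)]
  [3*exp(4*t) - 3*exp(t), -3*exp(4*t) + 3*exp(t), 3*exp(4*t) - 2*exp(t)]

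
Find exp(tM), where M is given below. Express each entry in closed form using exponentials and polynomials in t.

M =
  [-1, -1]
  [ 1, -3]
e^{tM} =
  [t*exp(-2*t) + exp(-2*t), -t*exp(-2*t)]
  [t*exp(-2*t), -t*exp(-2*t) + exp(-2*t)]

Strategy: write M = P · J · P⁻¹ where J is a Jordan canonical form, so e^{tM} = P · e^{tJ} · P⁻¹, and e^{tJ} can be computed block-by-block.

M has Jordan form
J =
  [-2,  1]
  [ 0, -2]
(up to reordering of blocks).

Per-block formulas:
  For a 2×2 Jordan block J_2(-2): exp(t · J_2(-2)) = e^(-2t)·(I + t·N), where N is the 2×2 nilpotent shift.

After assembling e^{tJ} and conjugating by P, we get:

e^{tM} =
  [t*exp(-2*t) + exp(-2*t), -t*exp(-2*t)]
  [t*exp(-2*t), -t*exp(-2*t) + exp(-2*t)]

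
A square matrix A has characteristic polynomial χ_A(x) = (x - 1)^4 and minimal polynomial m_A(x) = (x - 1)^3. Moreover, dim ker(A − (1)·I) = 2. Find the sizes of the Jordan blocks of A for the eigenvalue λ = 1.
Block sizes for λ = 1: [3, 1]

Step 1 — from the characteristic polynomial, algebraic multiplicity of λ = 1 is 4. From dim ker(A − (1)·I) = 2, there are exactly 2 Jordan blocks for λ = 1.
Step 2 — from the minimal polynomial, the factor (x − 1)^3 tells us the largest block for λ = 1 has size 3.
Step 3 — with total size 4, 2 blocks, and largest block 3, the block sizes (in nonincreasing order) are [3, 1].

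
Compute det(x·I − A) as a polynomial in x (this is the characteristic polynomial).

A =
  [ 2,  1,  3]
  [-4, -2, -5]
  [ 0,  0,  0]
x^3

Expanding det(x·I − A) (e.g. by cofactor expansion or by noting that A is similar to its Jordan form J, which has the same characteristic polynomial as A) gives
  χ_A(x) = x^3
which factors as x^3. The eigenvalues (with algebraic multiplicities) are λ = 0 with multiplicity 3.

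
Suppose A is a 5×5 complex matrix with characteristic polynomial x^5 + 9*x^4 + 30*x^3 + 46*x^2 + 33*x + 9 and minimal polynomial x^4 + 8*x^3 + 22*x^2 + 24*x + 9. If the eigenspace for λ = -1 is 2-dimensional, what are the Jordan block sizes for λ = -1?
Block sizes for λ = -1: [2, 1]

Step 1 — from the characteristic polynomial, algebraic multiplicity of λ = -1 is 3. From dim ker(A − (-1)·I) = 2, there are exactly 2 Jordan blocks for λ = -1.
Step 2 — from the minimal polynomial, the factor (x + 1)^2 tells us the largest block for λ = -1 has size 2.
Step 3 — with total size 3, 2 blocks, and largest block 2, the block sizes (in nonincreasing order) are [2, 1].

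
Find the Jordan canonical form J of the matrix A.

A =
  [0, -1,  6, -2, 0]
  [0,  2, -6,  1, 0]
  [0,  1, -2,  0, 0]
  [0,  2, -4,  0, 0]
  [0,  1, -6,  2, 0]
J_3(0) ⊕ J_1(0) ⊕ J_1(0)

The characteristic polynomial is
  det(x·I − A) = x^5

Eigenvalues and multiplicities (the geometric multiplicity of λ is n − rank(A − λI), which equals the number of Jordan blocks for λ):
  λ = 0: algebraic multiplicity = 5, geometric multiplicity = 3

Determining the block sizes for each eigenvalue:
  λ = 0: with am = 5 and gm = 3, the partition is not yet determined (e.g. several partitions of 5 into 3 parts exist). Let N = A − (0)·I. Computing rank(N^1) = 2, rank(N^2) = 1, rank(N^3) = 0; the number of blocks of size ≥ j is rank(N^{j−1}) − rank(N^j), giving [3, 1, 1]. So we have 1 block(s) of size 3, 2 block(s) of size 1 → block sizes [3, 1, 1]

Assembling the blocks gives a Jordan form
J =
  [0, 1, 0, 0, 0]
  [0, 0, 1, 0, 0]
  [0, 0, 0, 0, 0]
  [0, 0, 0, 0, 0]
  [0, 0, 0, 0, 0]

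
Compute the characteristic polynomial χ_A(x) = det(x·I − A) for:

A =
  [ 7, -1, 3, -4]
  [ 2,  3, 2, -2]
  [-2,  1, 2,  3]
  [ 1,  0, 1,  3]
x^4 - 15*x^3 + 84*x^2 - 208*x + 192

Expanding det(x·I − A) (e.g. by cofactor expansion or by noting that A is similar to its Jordan form J, which has the same characteristic polynomial as A) gives
  χ_A(x) = x^4 - 15*x^3 + 84*x^2 - 208*x + 192
which factors as (x - 4)^3*(x - 3). The eigenvalues (with algebraic multiplicities) are λ = 3 with multiplicity 1, λ = 4 with multiplicity 3.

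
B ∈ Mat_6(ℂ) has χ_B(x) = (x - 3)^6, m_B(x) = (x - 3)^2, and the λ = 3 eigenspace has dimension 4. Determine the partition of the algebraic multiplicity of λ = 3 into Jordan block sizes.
Block sizes for λ = 3: [2, 2, 1, 1]

Step 1 — from the characteristic polynomial, algebraic multiplicity of λ = 3 is 6. From dim ker(B − (3)·I) = 4, there are exactly 4 Jordan blocks for λ = 3.
Step 2 — from the minimal polynomial, the factor (x − 3)^2 tells us the largest block for λ = 3 has size 2.
Step 3 — with total size 6, 4 blocks, and largest block 2, the block sizes (in nonincreasing order) are [2, 2, 1, 1].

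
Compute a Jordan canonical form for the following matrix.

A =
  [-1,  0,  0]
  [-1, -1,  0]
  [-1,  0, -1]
J_2(-1) ⊕ J_1(-1)

The characteristic polynomial is
  det(x·I − A) = x^3 + 3*x^2 + 3*x + 1 = (x + 1)^3

Eigenvalues and multiplicities (the geometric multiplicity of λ is n − rank(A − λI), which equals the number of Jordan blocks for λ):
  λ = -1: algebraic multiplicity = 3, geometric multiplicity = 2

Determining the block sizes for each eigenvalue:
  λ = -1: 2 blocks summing to 3 forces exactly one block of size 2 and the rest size 1 → block sizes [2, 1]

Assembling the blocks gives a Jordan form
J =
  [-1,  1,  0]
  [ 0, -1,  0]
  [ 0,  0, -1]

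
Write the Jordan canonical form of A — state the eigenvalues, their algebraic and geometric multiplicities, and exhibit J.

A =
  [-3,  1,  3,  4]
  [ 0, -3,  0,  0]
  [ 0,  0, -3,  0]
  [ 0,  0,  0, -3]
J_2(-3) ⊕ J_1(-3) ⊕ J_1(-3)

The characteristic polynomial is
  det(x·I − A) = x^4 + 12*x^3 + 54*x^2 + 108*x + 81 = (x + 3)^4

Eigenvalues and multiplicities (the geometric multiplicity of λ is n − rank(A − λI), which equals the number of Jordan blocks for λ):
  λ = -3: algebraic multiplicity = 4, geometric multiplicity = 3

Determining the block sizes for each eigenvalue:
  λ = -3: 3 blocks summing to 4 forces exactly one block of size 2 and the rest size 1 → block sizes [2, 1, 1]

Assembling the blocks gives a Jordan form
J =
  [-3,  1,  0,  0]
  [ 0, -3,  0,  0]
  [ 0,  0, -3,  0]
  [ 0,  0,  0, -3]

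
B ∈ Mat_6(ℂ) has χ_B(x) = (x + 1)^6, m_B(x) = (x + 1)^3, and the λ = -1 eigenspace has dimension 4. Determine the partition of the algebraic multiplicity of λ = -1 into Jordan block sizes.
Block sizes for λ = -1: [3, 1, 1, 1]

Step 1 — from the characteristic polynomial, algebraic multiplicity of λ = -1 is 6. From dim ker(B − (-1)·I) = 4, there are exactly 4 Jordan blocks for λ = -1.
Step 2 — from the minimal polynomial, the factor (x + 1)^3 tells us the largest block for λ = -1 has size 3.
Step 3 — with total size 6, 4 blocks, and largest block 3, the block sizes (in nonincreasing order) are [3, 1, 1, 1].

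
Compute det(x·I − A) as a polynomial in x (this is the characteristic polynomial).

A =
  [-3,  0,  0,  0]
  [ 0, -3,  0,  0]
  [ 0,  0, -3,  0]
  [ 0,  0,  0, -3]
x^4 + 12*x^3 + 54*x^2 + 108*x + 81

Expanding det(x·I − A) (e.g. by cofactor expansion or by noting that A is similar to its Jordan form J, which has the same characteristic polynomial as A) gives
  χ_A(x) = x^4 + 12*x^3 + 54*x^2 + 108*x + 81
which factors as (x + 3)^4. The eigenvalues (with algebraic multiplicities) are λ = -3 with multiplicity 4.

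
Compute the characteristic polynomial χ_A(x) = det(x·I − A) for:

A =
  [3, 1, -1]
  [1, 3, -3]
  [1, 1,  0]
x^3 - 6*x^2 + 12*x - 8

Expanding det(x·I − A) (e.g. by cofactor expansion or by noting that A is similar to its Jordan form J, which has the same characteristic polynomial as A) gives
  χ_A(x) = x^3 - 6*x^2 + 12*x - 8
which factors as (x - 2)^3. The eigenvalues (with algebraic multiplicities) are λ = 2 with multiplicity 3.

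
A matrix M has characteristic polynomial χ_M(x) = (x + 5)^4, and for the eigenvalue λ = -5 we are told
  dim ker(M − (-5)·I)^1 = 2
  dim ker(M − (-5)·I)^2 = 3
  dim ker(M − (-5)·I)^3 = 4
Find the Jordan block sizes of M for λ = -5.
Block sizes for λ = -5: [3, 1]

From the dimensions of kernels of powers, the number of Jordan blocks of size at least j is d_j − d_{j−1} where d_j = dim ker(N^j) (with d_0 = 0). Computing the differences gives [2, 1, 1].
The number of blocks of size exactly k is (#blocks of size ≥ k) − (#blocks of size ≥ k + 1), so the partition is: 1 block(s) of size 1, 1 block(s) of size 3.
In nonincreasing order the block sizes are [3, 1].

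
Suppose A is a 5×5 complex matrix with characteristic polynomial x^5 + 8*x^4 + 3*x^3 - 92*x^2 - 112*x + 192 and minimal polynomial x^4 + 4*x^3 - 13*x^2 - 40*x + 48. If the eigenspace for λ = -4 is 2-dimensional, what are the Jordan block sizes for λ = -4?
Block sizes for λ = -4: [2, 1]

Step 1 — from the characteristic polynomial, algebraic multiplicity of λ = -4 is 3. From dim ker(A − (-4)·I) = 2, there are exactly 2 Jordan blocks for λ = -4.
Step 2 — from the minimal polynomial, the factor (x + 4)^2 tells us the largest block for λ = -4 has size 2.
Step 3 — with total size 3, 2 blocks, and largest block 2, the block sizes (in nonincreasing order) are [2, 1].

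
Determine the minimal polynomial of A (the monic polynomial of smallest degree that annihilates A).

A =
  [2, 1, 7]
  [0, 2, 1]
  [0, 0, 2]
x^3 - 6*x^2 + 12*x - 8

The characteristic polynomial is χ_A(x) = (x - 2)^3, so the eigenvalues are known. The minimal polynomial is
  m_A(x) = Π_λ (x − λ)^{k_λ}
where k_λ is the size of the *largest* Jordan block for λ (equivalently, the smallest k with (A − λI)^k v = 0 for every generalised eigenvector v of λ).

  λ = 2: largest Jordan block has size 3, contributing (x − 2)^3

So m_A(x) = (x - 2)^3 = x^3 - 6*x^2 + 12*x - 8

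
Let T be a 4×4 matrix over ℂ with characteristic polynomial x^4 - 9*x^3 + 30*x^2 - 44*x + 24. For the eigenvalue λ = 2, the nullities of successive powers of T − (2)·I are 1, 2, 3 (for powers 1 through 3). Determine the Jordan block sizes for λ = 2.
Block sizes for λ = 2: [3]

From the dimensions of kernels of powers, the number of Jordan blocks of size at least j is d_j − d_{j−1} where d_j = dim ker(N^j) (with d_0 = 0). Computing the differences gives [1, 1, 1].
The number of blocks of size exactly k is (#blocks of size ≥ k) − (#blocks of size ≥ k + 1), so the partition is: 1 block(s) of size 3.
In nonincreasing order the block sizes are [3].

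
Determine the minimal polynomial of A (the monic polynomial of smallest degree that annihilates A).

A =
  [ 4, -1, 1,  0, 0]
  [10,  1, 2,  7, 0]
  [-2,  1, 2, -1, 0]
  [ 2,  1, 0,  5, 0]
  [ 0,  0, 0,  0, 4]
x^4 - 12*x^3 + 52*x^2 - 96*x + 64

The characteristic polynomial is χ_A(x) = (x - 4)^3*(x - 2)^2, so the eigenvalues are known. The minimal polynomial is
  m_A(x) = Π_λ (x − λ)^{k_λ}
where k_λ is the size of the *largest* Jordan block for λ (equivalently, the smallest k with (A − λI)^k v = 0 for every generalised eigenvector v of λ).

  λ = 2: largest Jordan block has size 2, contributing (x − 2)^2
  λ = 4: largest Jordan block has size 2, contributing (x − 4)^2

So m_A(x) = (x - 4)^2*(x - 2)^2 = x^4 - 12*x^3 + 52*x^2 - 96*x + 64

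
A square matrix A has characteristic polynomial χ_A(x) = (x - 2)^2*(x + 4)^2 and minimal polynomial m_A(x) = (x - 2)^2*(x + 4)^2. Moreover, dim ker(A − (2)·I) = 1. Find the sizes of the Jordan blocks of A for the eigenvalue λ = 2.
Block sizes for λ = 2: [2]

Step 1 — from the characteristic polynomial, algebraic multiplicity of λ = 2 is 2. From dim ker(A − (2)·I) = 1, there are exactly 1 Jordan blocks for λ = 2.
Step 2 — from the minimal polynomial, the factor (x − 2)^2 tells us the largest block for λ = 2 has size 2.
Step 3 — with total size 2, 1 blocks, and largest block 2, the block sizes (in nonincreasing order) are [2].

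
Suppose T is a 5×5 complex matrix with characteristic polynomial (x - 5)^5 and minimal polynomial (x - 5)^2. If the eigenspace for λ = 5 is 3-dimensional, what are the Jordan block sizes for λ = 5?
Block sizes for λ = 5: [2, 2, 1]

Step 1 — from the characteristic polynomial, algebraic multiplicity of λ = 5 is 5. From dim ker(T − (5)·I) = 3, there are exactly 3 Jordan blocks for λ = 5.
Step 2 — from the minimal polynomial, the factor (x − 5)^2 tells us the largest block for λ = 5 has size 2.
Step 3 — with total size 5, 3 blocks, and largest block 2, the block sizes (in nonincreasing order) are [2, 2, 1].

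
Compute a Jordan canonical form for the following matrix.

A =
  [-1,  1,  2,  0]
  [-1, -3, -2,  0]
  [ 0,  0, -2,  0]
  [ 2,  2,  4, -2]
J_2(-2) ⊕ J_1(-2) ⊕ J_1(-2)

The characteristic polynomial is
  det(x·I − A) = x^4 + 8*x^3 + 24*x^2 + 32*x + 16 = (x + 2)^4

Eigenvalues and multiplicities (the geometric multiplicity of λ is n − rank(A − λI), which equals the number of Jordan blocks for λ):
  λ = -2: algebraic multiplicity = 4, geometric multiplicity = 3

Determining the block sizes for each eigenvalue:
  λ = -2: 3 blocks summing to 4 forces exactly one block of size 2 and the rest size 1 → block sizes [2, 1, 1]

Assembling the blocks gives a Jordan form
J =
  [-2,  1,  0,  0]
  [ 0, -2,  0,  0]
  [ 0,  0, -2,  0]
  [ 0,  0,  0, -2]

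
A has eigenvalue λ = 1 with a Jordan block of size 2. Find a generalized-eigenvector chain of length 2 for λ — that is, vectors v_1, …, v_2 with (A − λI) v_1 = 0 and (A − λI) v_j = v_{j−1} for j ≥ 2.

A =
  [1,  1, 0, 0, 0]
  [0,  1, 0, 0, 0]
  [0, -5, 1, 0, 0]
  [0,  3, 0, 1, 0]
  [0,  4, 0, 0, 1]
A Jordan chain for λ = 1 of length 2:
v_1 = (1, 0, -5, 3, 4)ᵀ
v_2 = (0, 1, 0, 0, 0)ᵀ

Let N = A − (1)·I. We want v_2 with N^2 v_2 = 0 but N^1 v_2 ≠ 0; then v_{j-1} := N · v_j for j = 2, …, 2.

Pick v_2 = (0, 1, 0, 0, 0)ᵀ.
Then v_1 = N · v_2 = (1, 0, -5, 3, 4)ᵀ.

Sanity check: (A − (1)·I) v_1 = (0, 0, 0, 0, 0)ᵀ = 0. ✓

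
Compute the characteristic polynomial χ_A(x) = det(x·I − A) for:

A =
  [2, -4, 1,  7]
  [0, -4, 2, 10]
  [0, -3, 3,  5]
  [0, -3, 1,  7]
x^4 - 8*x^3 + 24*x^2 - 32*x + 16

Expanding det(x·I − A) (e.g. by cofactor expansion or by noting that A is similar to its Jordan form J, which has the same characteristic polynomial as A) gives
  χ_A(x) = x^4 - 8*x^3 + 24*x^2 - 32*x + 16
which factors as (x - 2)^4. The eigenvalues (with algebraic multiplicities) are λ = 2 with multiplicity 4.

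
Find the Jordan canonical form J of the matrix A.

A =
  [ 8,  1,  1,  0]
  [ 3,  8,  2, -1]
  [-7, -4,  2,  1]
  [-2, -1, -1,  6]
J_2(6) ⊕ J_2(6)

The characteristic polynomial is
  det(x·I − A) = x^4 - 24*x^3 + 216*x^2 - 864*x + 1296 = (x - 6)^4

Eigenvalues and multiplicities (the geometric multiplicity of λ is n − rank(A − λI), which equals the number of Jordan blocks for λ):
  λ = 6: algebraic multiplicity = 4, geometric multiplicity = 2

Determining the block sizes for each eigenvalue:
  λ = 6: with am = 4 and gm = 2, the partition is not yet determined (e.g. several partitions of 4 into 2 parts exist). Let N = A − (6)·I. Computing rank(N^1) = 2, rank(N^2) = 0; the number of blocks of size ≥ j is rank(N^{j−1}) − rank(N^j), giving [2, 2]. So we have 2 block(s) of size 2 → block sizes [2, 2]

Assembling the blocks gives a Jordan form
J =
  [6, 1, 0, 0]
  [0, 6, 0, 0]
  [0, 0, 6, 1]
  [0, 0, 0, 6]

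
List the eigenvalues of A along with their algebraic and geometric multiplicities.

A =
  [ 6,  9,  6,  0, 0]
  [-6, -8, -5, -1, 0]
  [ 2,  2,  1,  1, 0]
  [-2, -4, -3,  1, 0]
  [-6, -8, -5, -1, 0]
λ = 0: alg = 5, geom = 3

Step 1 — factor the characteristic polynomial to read off the algebraic multiplicities:
  χ_A(x) = x^5

Step 2 — compute geometric multiplicities via the rank-nullity identity g(λ) = n − rank(A − λI):
  rank(A − (0)·I) = 2, so dim ker(A − (0)·I) = n − 2 = 3

Summary:
  λ = 0: algebraic multiplicity = 5, geometric multiplicity = 3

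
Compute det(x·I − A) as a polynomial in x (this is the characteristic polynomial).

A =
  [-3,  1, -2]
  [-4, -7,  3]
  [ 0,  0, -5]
x^3 + 15*x^2 + 75*x + 125

Expanding det(x·I − A) (e.g. by cofactor expansion or by noting that A is similar to its Jordan form J, which has the same characteristic polynomial as A) gives
  χ_A(x) = x^3 + 15*x^2 + 75*x + 125
which factors as (x + 5)^3. The eigenvalues (with algebraic multiplicities) are λ = -5 with multiplicity 3.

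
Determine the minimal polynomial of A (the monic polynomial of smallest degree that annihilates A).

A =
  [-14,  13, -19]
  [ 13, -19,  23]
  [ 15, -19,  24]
x^3 + 9*x^2 + 27*x + 27

The characteristic polynomial is χ_A(x) = (x + 3)^3, so the eigenvalues are known. The minimal polynomial is
  m_A(x) = Π_λ (x − λ)^{k_λ}
where k_λ is the size of the *largest* Jordan block for λ (equivalently, the smallest k with (A − λI)^k v = 0 for every generalised eigenvector v of λ).

  λ = -3: largest Jordan block has size 3, contributing (x + 3)^3

So m_A(x) = (x + 3)^3 = x^3 + 9*x^2 + 27*x + 27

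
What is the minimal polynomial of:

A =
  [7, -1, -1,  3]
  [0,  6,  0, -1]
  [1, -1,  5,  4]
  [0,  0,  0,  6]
x^2 - 12*x + 36

The characteristic polynomial is χ_A(x) = (x - 6)^4, so the eigenvalues are known. The minimal polynomial is
  m_A(x) = Π_λ (x − λ)^{k_λ}
where k_λ is the size of the *largest* Jordan block for λ (equivalently, the smallest k with (A − λI)^k v = 0 for every generalised eigenvector v of λ).

  λ = 6: largest Jordan block has size 2, contributing (x − 6)^2

So m_A(x) = (x - 6)^2 = x^2 - 12*x + 36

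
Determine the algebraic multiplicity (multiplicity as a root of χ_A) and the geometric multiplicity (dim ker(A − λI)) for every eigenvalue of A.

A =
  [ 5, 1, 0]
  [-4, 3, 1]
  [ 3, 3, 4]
λ = 4: alg = 3, geom = 1

Step 1 — factor the characteristic polynomial to read off the algebraic multiplicities:
  χ_A(x) = (x - 4)^3

Step 2 — compute geometric multiplicities via the rank-nullity identity g(λ) = n − rank(A − λI):
  rank(A − (4)·I) = 2, so dim ker(A − (4)·I) = n − 2 = 1

Summary:
  λ = 4: algebraic multiplicity = 3, geometric multiplicity = 1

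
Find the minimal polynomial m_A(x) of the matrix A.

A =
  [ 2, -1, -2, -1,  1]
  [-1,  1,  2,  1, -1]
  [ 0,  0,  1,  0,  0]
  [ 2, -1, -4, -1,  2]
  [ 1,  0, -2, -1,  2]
x^3 - 3*x^2 + 3*x - 1

The characteristic polynomial is χ_A(x) = (x - 1)^5, so the eigenvalues are known. The minimal polynomial is
  m_A(x) = Π_λ (x − λ)^{k_λ}
where k_λ is the size of the *largest* Jordan block for λ (equivalently, the smallest k with (A − λI)^k v = 0 for every generalised eigenvector v of λ).

  λ = 1: largest Jordan block has size 3, contributing (x − 1)^3

So m_A(x) = (x - 1)^3 = x^3 - 3*x^2 + 3*x - 1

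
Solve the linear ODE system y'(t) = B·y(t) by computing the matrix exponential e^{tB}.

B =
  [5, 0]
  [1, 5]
e^{tB} =
  [exp(5*t), 0]
  [t*exp(5*t), exp(5*t)]

Strategy: write B = P · J · P⁻¹ where J is a Jordan canonical form, so e^{tB} = P · e^{tJ} · P⁻¹, and e^{tJ} can be computed block-by-block.

B has Jordan form
J =
  [5, 1]
  [0, 5]
(up to reordering of blocks).

Per-block formulas:
  For a 2×2 Jordan block J_2(5): exp(t · J_2(5)) = e^(5t)·(I + t·N), where N is the 2×2 nilpotent shift.

After assembling e^{tJ} and conjugating by P, we get:

e^{tB} =
  [exp(5*t), 0]
  [t*exp(5*t), exp(5*t)]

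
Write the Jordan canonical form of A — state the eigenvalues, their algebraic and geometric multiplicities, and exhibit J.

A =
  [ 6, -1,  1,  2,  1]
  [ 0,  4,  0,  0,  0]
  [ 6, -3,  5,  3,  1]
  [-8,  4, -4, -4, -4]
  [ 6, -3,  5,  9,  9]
J_2(4) ⊕ J_2(4) ⊕ J_1(4)

The characteristic polynomial is
  det(x·I − A) = x^5 - 20*x^4 + 160*x^3 - 640*x^2 + 1280*x - 1024 = (x - 4)^5

Eigenvalues and multiplicities (the geometric multiplicity of λ is n − rank(A − λI), which equals the number of Jordan blocks for λ):
  λ = 4: algebraic multiplicity = 5, geometric multiplicity = 3

Determining the block sizes for each eigenvalue:
  λ = 4: with am = 5 and gm = 3, the partition is not yet determined (e.g. several partitions of 5 into 3 parts exist). Let N = A − (4)·I. Computing rank(N^1) = 2, rank(N^2) = 0; the number of blocks of size ≥ j is rank(N^{j−1}) − rank(N^j), giving [3, 2]. So we have 2 block(s) of size 2, 1 block(s) of size 1 → block sizes [2, 2, 1]

Assembling the blocks gives a Jordan form
J =
  [4, 1, 0, 0, 0]
  [0, 4, 0, 0, 0]
  [0, 0, 4, 1, 0]
  [0, 0, 0, 4, 0]
  [0, 0, 0, 0, 4]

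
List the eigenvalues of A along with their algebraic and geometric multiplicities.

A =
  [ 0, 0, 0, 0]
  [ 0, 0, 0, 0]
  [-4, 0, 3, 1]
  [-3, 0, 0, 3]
λ = 0: alg = 2, geom = 2; λ = 3: alg = 2, geom = 1

Step 1 — factor the characteristic polynomial to read off the algebraic multiplicities:
  χ_A(x) = x^2*(x - 3)^2

Step 2 — compute geometric multiplicities via the rank-nullity identity g(λ) = n − rank(A − λI):
  rank(A − (0)·I) = 2, so dim ker(A − (0)·I) = n − 2 = 2
  rank(A − (3)·I) = 3, so dim ker(A − (3)·I) = n − 3 = 1

Summary:
  λ = 0: algebraic multiplicity = 2, geometric multiplicity = 2
  λ = 3: algebraic multiplicity = 2, geometric multiplicity = 1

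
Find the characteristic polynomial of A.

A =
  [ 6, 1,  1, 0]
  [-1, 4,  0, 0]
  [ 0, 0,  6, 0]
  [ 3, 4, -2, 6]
x^4 - 22*x^3 + 181*x^2 - 660*x + 900

Expanding det(x·I − A) (e.g. by cofactor expansion or by noting that A is similar to its Jordan form J, which has the same characteristic polynomial as A) gives
  χ_A(x) = x^4 - 22*x^3 + 181*x^2 - 660*x + 900
which factors as (x - 6)^2*(x - 5)^2. The eigenvalues (with algebraic multiplicities) are λ = 5 with multiplicity 2, λ = 6 with multiplicity 2.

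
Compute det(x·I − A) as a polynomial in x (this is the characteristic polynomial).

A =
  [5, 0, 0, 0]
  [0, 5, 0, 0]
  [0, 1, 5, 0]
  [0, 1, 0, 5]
x^4 - 20*x^3 + 150*x^2 - 500*x + 625

Expanding det(x·I − A) (e.g. by cofactor expansion or by noting that A is similar to its Jordan form J, which has the same characteristic polynomial as A) gives
  χ_A(x) = x^4 - 20*x^3 + 150*x^2 - 500*x + 625
which factors as (x - 5)^4. The eigenvalues (with algebraic multiplicities) are λ = 5 with multiplicity 4.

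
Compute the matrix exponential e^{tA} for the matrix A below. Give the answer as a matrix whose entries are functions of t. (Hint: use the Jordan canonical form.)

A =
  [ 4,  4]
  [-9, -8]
e^{tA} =
  [6*t*exp(-2*t) + exp(-2*t), 4*t*exp(-2*t)]
  [-9*t*exp(-2*t), -6*t*exp(-2*t) + exp(-2*t)]

Strategy: write A = P · J · P⁻¹ where J is a Jordan canonical form, so e^{tA} = P · e^{tJ} · P⁻¹, and e^{tJ} can be computed block-by-block.

A has Jordan form
J =
  [-2,  1]
  [ 0, -2]
(up to reordering of blocks).

Per-block formulas:
  For a 2×2 Jordan block J_2(-2): exp(t · J_2(-2)) = e^(-2t)·(I + t·N), where N is the 2×2 nilpotent shift.

After assembling e^{tJ} and conjugating by P, we get:

e^{tA} =
  [6*t*exp(-2*t) + exp(-2*t), 4*t*exp(-2*t)]
  [-9*t*exp(-2*t), -6*t*exp(-2*t) + exp(-2*t)]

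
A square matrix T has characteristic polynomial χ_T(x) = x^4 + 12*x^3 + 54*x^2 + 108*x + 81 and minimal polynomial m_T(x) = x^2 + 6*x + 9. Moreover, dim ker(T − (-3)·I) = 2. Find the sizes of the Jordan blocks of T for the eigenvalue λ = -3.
Block sizes for λ = -3: [2, 2]

Step 1 — from the characteristic polynomial, algebraic multiplicity of λ = -3 is 4. From dim ker(T − (-3)·I) = 2, there are exactly 2 Jordan blocks for λ = -3.
Step 2 — from the minimal polynomial, the factor (x + 3)^2 tells us the largest block for λ = -3 has size 2.
Step 3 — with total size 4, 2 blocks, and largest block 2, the block sizes (in nonincreasing order) are [2, 2].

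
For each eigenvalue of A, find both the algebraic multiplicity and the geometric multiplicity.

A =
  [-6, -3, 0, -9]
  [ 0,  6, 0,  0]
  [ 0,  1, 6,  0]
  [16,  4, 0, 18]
λ = 6: alg = 4, geom = 2

Step 1 — factor the characteristic polynomial to read off the algebraic multiplicities:
  χ_A(x) = (x - 6)^4

Step 2 — compute geometric multiplicities via the rank-nullity identity g(λ) = n − rank(A − λI):
  rank(A − (6)·I) = 2, so dim ker(A − (6)·I) = n − 2 = 2

Summary:
  λ = 6: algebraic multiplicity = 4, geometric multiplicity = 2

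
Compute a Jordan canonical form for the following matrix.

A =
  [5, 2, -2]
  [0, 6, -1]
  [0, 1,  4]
J_2(5) ⊕ J_1(5)

The characteristic polynomial is
  det(x·I − A) = x^3 - 15*x^2 + 75*x - 125 = (x - 5)^3

Eigenvalues and multiplicities (the geometric multiplicity of λ is n − rank(A − λI), which equals the number of Jordan blocks for λ):
  λ = 5: algebraic multiplicity = 3, geometric multiplicity = 2

Determining the block sizes for each eigenvalue:
  λ = 5: 2 blocks summing to 3 forces exactly one block of size 2 and the rest size 1 → block sizes [2, 1]

Assembling the blocks gives a Jordan form
J =
  [5, 1, 0]
  [0, 5, 0]
  [0, 0, 5]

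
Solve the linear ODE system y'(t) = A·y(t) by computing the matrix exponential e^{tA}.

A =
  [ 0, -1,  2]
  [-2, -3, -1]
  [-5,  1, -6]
e^{tA} =
  [t^2*exp(-3*t)/2 + 3*t*exp(-3*t) + exp(-3*t), -t^2*exp(-3*t)/2 - t*exp(-3*t), t^2*exp(-3*t)/2 + 2*t*exp(-3*t)]
  [-t^2*exp(-3*t)/2 - 2*t*exp(-3*t), t^2*exp(-3*t)/2 + exp(-3*t), -t^2*exp(-3*t)/2 - t*exp(-3*t)]
  [-t^2*exp(-3*t) - 5*t*exp(-3*t), t^2*exp(-3*t) + t*exp(-3*t), -t^2*exp(-3*t) - 3*t*exp(-3*t) + exp(-3*t)]

Strategy: write A = P · J · P⁻¹ where J is a Jordan canonical form, so e^{tA} = P · e^{tJ} · P⁻¹, and e^{tJ} can be computed block-by-block.

A has Jordan form
J =
  [-3,  1,  0]
  [ 0, -3,  1]
  [ 0,  0, -3]
(up to reordering of blocks).

Per-block formulas:
  For a 3×3 Jordan block J_3(-3): exp(t · J_3(-3)) = e^(-3t)·(I + t·N + (t^2/2)·N^2), where N is the 3×3 nilpotent shift.

After assembling e^{tJ} and conjugating by P, we get:

e^{tA} =
  [t^2*exp(-3*t)/2 + 3*t*exp(-3*t) + exp(-3*t), -t^2*exp(-3*t)/2 - t*exp(-3*t), t^2*exp(-3*t)/2 + 2*t*exp(-3*t)]
  [-t^2*exp(-3*t)/2 - 2*t*exp(-3*t), t^2*exp(-3*t)/2 + exp(-3*t), -t^2*exp(-3*t)/2 - t*exp(-3*t)]
  [-t^2*exp(-3*t) - 5*t*exp(-3*t), t^2*exp(-3*t) + t*exp(-3*t), -t^2*exp(-3*t) - 3*t*exp(-3*t) + exp(-3*t)]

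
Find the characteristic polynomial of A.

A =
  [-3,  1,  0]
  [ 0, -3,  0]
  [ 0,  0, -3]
x^3 + 9*x^2 + 27*x + 27

Expanding det(x·I − A) (e.g. by cofactor expansion or by noting that A is similar to its Jordan form J, which has the same characteristic polynomial as A) gives
  χ_A(x) = x^3 + 9*x^2 + 27*x + 27
which factors as (x + 3)^3. The eigenvalues (with algebraic multiplicities) are λ = -3 with multiplicity 3.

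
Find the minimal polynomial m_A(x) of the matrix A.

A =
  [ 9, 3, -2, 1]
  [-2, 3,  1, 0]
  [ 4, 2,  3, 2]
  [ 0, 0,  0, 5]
x^3 - 15*x^2 + 75*x - 125

The characteristic polynomial is χ_A(x) = (x - 5)^4, so the eigenvalues are known. The minimal polynomial is
  m_A(x) = Π_λ (x − λ)^{k_λ}
where k_λ is the size of the *largest* Jordan block for λ (equivalently, the smallest k with (A − λI)^k v = 0 for every generalised eigenvector v of λ).

  λ = 5: largest Jordan block has size 3, contributing (x − 5)^3

So m_A(x) = (x - 5)^3 = x^3 - 15*x^2 + 75*x - 125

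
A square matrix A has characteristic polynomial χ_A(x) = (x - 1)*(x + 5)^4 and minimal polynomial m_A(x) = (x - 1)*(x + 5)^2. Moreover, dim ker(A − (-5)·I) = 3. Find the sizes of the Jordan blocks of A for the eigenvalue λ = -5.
Block sizes for λ = -5: [2, 1, 1]

Step 1 — from the characteristic polynomial, algebraic multiplicity of λ = -5 is 4. From dim ker(A − (-5)·I) = 3, there are exactly 3 Jordan blocks for λ = -5.
Step 2 — from the minimal polynomial, the factor (x + 5)^2 tells us the largest block for λ = -5 has size 2.
Step 3 — with total size 4, 3 blocks, and largest block 2, the block sizes (in nonincreasing order) are [2, 1, 1].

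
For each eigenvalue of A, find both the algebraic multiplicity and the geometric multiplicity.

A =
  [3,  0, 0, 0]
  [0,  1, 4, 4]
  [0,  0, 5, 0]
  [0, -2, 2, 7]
λ = 3: alg = 2, geom = 2; λ = 5: alg = 2, geom = 2

Step 1 — factor the characteristic polynomial to read off the algebraic multiplicities:
  χ_A(x) = (x - 5)^2*(x - 3)^2

Step 2 — compute geometric multiplicities via the rank-nullity identity g(λ) = n − rank(A − λI):
  rank(A − (3)·I) = 2, so dim ker(A − (3)·I) = n − 2 = 2
  rank(A − (5)·I) = 2, so dim ker(A − (5)·I) = n − 2 = 2

Summary:
  λ = 3: algebraic multiplicity = 2, geometric multiplicity = 2
  λ = 5: algebraic multiplicity = 2, geometric multiplicity = 2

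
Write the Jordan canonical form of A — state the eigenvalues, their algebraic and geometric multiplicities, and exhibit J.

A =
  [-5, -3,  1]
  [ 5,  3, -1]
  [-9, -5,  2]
J_3(0)

The characteristic polynomial is
  det(x·I − A) = x^3

Eigenvalues and multiplicities (the geometric multiplicity of λ is n − rank(A − λI), which equals the number of Jordan blocks for λ):
  λ = 0: algebraic multiplicity = 3, geometric multiplicity = 1

Determining the block sizes for each eigenvalue:
  λ = 0: one block (gm = 1), so the single block has size am = 3 → block sizes [3]

Assembling the blocks gives a Jordan form
J =
  [0, 1, 0]
  [0, 0, 1]
  [0, 0, 0]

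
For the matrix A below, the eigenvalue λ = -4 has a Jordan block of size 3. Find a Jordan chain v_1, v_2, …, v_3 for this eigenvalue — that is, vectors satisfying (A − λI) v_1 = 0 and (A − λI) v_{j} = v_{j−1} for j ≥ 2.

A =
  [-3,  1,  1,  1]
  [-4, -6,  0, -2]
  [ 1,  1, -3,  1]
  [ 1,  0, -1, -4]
A Jordan chain for λ = -4 of length 3:
v_1 = (-1, 2, -1, 0)ᵀ
v_2 = (1, -4, 1, 1)ᵀ
v_3 = (1, 0, 0, 0)ᵀ

Let N = A − (-4)·I. We want v_3 with N^3 v_3 = 0 but N^2 v_3 ≠ 0; then v_{j-1} := N · v_j for j = 3, …, 2.

Pick v_3 = (1, 0, 0, 0)ᵀ.
Then v_2 = N · v_3 = (1, -4, 1, 1)ᵀ.
Then v_1 = N · v_2 = (-1, 2, -1, 0)ᵀ.

Sanity check: (A − (-4)·I) v_1 = (0, 0, 0, 0)ᵀ = 0. ✓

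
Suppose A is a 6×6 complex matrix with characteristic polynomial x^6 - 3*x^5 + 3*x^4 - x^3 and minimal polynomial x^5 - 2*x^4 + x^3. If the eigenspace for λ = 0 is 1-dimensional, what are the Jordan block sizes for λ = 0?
Block sizes for λ = 0: [3]

Step 1 — from the characteristic polynomial, algebraic multiplicity of λ = 0 is 3. From dim ker(A − (0)·I) = 1, there are exactly 1 Jordan blocks for λ = 0.
Step 2 — from the minimal polynomial, the factor (x − 0)^3 tells us the largest block for λ = 0 has size 3.
Step 3 — with total size 3, 1 blocks, and largest block 3, the block sizes (in nonincreasing order) are [3].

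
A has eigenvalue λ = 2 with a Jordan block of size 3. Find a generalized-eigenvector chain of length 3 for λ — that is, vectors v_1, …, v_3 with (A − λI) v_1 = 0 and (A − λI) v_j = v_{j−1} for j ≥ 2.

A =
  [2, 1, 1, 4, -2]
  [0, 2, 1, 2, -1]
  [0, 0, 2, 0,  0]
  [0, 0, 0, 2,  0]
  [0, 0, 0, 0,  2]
A Jordan chain for λ = 2 of length 3:
v_1 = (1, 0, 0, 0, 0)ᵀ
v_2 = (1, 1, 0, 0, 0)ᵀ
v_3 = (0, 0, 1, 0, 0)ᵀ

Let N = A − (2)·I. We want v_3 with N^3 v_3 = 0 but N^2 v_3 ≠ 0; then v_{j-1} := N · v_j for j = 3, …, 2.

Pick v_3 = (0, 0, 1, 0, 0)ᵀ.
Then v_2 = N · v_3 = (1, 1, 0, 0, 0)ᵀ.
Then v_1 = N · v_2 = (1, 0, 0, 0, 0)ᵀ.

Sanity check: (A − (2)·I) v_1 = (0, 0, 0, 0, 0)ᵀ = 0. ✓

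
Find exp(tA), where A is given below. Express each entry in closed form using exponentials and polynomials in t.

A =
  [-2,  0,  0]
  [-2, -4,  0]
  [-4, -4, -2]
e^{tA} =
  [exp(-2*t), 0, 0]
  [-exp(-2*t) + exp(-4*t), exp(-4*t), 0]
  [-2*exp(-2*t) + 2*exp(-4*t), -2*exp(-2*t) + 2*exp(-4*t), exp(-2*t)]

Strategy: write A = P · J · P⁻¹ where J is a Jordan canonical form, so e^{tA} = P · e^{tJ} · P⁻¹, and e^{tJ} can be computed block-by-block.

A has Jordan form
J =
  [-4,  0,  0]
  [ 0, -2,  0]
  [ 0,  0, -2]
(up to reordering of blocks).

Per-block formulas:
  For a 1×1 block at λ = -2: exp(t · [-2]) = [e^(-2t)].
  For a 1×1 block at λ = -4: exp(t · [-4]) = [e^(-4t)].

After assembling e^{tJ} and conjugating by P, we get:

e^{tA} =
  [exp(-2*t), 0, 0]
  [-exp(-2*t) + exp(-4*t), exp(-4*t), 0]
  [-2*exp(-2*t) + 2*exp(-4*t), -2*exp(-2*t) + 2*exp(-4*t), exp(-2*t)]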